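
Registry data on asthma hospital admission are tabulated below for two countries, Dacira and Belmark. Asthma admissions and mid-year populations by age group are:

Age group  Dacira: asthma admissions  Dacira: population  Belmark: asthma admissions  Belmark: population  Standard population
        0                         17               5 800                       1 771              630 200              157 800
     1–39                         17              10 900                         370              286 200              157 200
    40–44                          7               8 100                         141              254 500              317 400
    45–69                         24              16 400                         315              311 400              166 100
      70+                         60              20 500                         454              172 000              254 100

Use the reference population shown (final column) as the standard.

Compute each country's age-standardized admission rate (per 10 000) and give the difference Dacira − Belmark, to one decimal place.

2.9

Age-specific rates per 10 000 for Dacira: 29.31, 15.60, 8.64, 14.63, 29.27.
For Belmark: 28.10, 12.93, 5.54, 10.12, 26.40.
Standard total = 1 052 600; weights = 0.1499, 0.1493, 0.3015, 0.1578, 0.2414.
Dacira: 0.1499×29.31 + 0.1493×15.60 + 0.3015×8.64 + 0.1578×14.63 + 0.2414×29.27 = 18.7039 per 10 000.
Belmark: 0.1499×28.10 + 0.1493×12.93 + 0.3015×5.54 + 0.1578×10.12 + 0.2414×26.40 = 15.7824 per 10 000.
Difference = 18.7039 − 15.7824 = 2.9215.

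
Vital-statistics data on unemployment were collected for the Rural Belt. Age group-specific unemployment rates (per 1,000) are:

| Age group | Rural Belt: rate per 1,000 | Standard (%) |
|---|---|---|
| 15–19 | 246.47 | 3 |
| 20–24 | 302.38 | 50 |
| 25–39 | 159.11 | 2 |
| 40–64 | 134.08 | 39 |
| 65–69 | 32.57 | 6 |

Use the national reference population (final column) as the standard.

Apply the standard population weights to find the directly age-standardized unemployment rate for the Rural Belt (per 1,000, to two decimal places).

Standard weights: 0.03, 0.50, 0.02, 0.39, 0.06.
Standardized rate: 0.0300×246.47 + 0.5000×302.38 + 0.0200×159.11 + 0.3900×134.08 + 0.0600×32.57 = 216.0117 per 1,000.

216.01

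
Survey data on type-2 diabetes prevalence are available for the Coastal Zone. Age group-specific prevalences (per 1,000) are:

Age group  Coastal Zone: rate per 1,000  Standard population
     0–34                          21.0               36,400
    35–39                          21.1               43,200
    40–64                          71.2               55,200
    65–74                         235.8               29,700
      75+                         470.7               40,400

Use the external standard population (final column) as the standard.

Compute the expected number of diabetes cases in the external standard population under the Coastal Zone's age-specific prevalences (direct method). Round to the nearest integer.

Expected diabetes cases = Σ (standard pop × age-specific rate ÷ 1,000)
= 36,400×21.0/1,000 + 43,200×21.1/1,000 + 55,200×71.2/1,000 + 29,700×235.8/1,000 + 40,400×470.7/1,000
= 764.40 + 911.52 + 3930.24 + 7003.26 + 19016.28 = 31625.70.

31626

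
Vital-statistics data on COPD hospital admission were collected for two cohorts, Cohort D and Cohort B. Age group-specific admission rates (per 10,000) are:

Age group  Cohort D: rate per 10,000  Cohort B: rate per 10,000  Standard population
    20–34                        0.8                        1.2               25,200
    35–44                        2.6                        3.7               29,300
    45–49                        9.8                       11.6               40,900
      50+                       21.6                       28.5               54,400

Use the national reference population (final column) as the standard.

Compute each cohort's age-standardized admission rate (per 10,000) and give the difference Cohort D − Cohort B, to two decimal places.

Standard total = 149,800; weights = 0.1682, 0.1956, 0.2730, 0.3632.
Cohort D: 0.1682×0.8 + 0.1956×2.6 + 0.2730×9.8 + 0.3632×21.6 = 11.1629 per 10,000.
Cohort B: 0.1682×1.2 + 0.1956×3.7 + 0.2730×11.6 + 0.3632×28.5 = 14.4425 per 10,000.
Difference = 11.1629 − 14.4425 = -3.2796.

-3.28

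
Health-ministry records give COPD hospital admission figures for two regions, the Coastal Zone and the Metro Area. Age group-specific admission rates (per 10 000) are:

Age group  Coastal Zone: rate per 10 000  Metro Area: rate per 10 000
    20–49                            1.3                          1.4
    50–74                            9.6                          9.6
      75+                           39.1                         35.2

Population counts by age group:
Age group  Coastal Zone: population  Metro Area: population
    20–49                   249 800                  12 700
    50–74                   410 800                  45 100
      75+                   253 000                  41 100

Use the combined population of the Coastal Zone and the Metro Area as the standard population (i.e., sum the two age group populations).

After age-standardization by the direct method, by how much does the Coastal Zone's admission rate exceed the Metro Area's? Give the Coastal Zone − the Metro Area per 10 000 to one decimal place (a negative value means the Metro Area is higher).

1.1

Combined standard total = 1 012 500; weights = 0.2593, 0.4503, 0.2905.
The Coastal Zone: 0.2593×1.3 + 0.4503×9.6 + 0.2905×39.1 = 16.0170 per 10 000.
The Metro Area: 0.2593×1.4 + 0.4503×9.6 + 0.2905×35.2 = 14.9101 per 10 000.
Difference = 16.0170 − 14.9101 = 1.1069.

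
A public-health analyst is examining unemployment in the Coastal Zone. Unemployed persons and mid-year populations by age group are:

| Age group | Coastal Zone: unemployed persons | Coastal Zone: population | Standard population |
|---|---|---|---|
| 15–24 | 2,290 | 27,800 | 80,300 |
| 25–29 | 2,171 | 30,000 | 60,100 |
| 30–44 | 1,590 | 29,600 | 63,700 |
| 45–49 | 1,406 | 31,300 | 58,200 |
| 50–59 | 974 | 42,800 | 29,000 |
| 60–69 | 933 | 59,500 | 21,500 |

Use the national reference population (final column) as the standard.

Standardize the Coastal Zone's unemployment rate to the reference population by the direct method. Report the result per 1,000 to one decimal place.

57.5

Age-specific rates per 1,000 for the Coastal Zone: 82.374, 72.367, 53.716, 44.920, 22.757, 15.681.
Standard total = 312,800; weights = 0.2567, 0.1921, 0.2036, 0.1861, 0.0927, 0.0687.
Standardized rate: 0.2567×82.374 + 0.1921×72.367 + 0.2036×53.716 + 0.1861×44.920 + 0.0927×22.757 + 0.0687×15.681 = 57.5353 per 1,000.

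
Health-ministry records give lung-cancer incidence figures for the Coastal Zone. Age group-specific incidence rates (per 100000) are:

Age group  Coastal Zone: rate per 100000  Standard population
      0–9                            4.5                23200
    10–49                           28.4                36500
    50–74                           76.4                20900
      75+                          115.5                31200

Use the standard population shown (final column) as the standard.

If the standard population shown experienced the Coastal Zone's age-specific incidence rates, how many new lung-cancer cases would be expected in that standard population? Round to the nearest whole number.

Expected new lung-cancer cases = Σ (standard pop × age-specific rate ÷ 100000)
= 23200×4.5/100000 + 36500×28.4/100000 + 20900×76.4/100000 + 31200×115.5/100000
= 1.04 + 10.37 + 15.97 + 36.04 = 63.41.

63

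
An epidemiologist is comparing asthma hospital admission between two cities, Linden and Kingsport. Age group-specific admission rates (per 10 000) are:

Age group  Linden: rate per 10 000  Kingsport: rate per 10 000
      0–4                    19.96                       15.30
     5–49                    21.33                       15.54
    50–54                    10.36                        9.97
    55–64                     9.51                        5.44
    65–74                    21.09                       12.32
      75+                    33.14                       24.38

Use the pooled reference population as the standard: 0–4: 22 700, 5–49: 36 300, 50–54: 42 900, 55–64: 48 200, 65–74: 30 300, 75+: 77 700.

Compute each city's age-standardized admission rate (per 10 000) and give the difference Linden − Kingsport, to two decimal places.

5.72

Standard total = 258 100; weights = 0.0880, 0.1406, 0.1662, 0.1867, 0.1174, 0.3010.
Linden: 0.0880×19.96 + 0.1406×21.33 + 0.1662×10.36 + 0.1867×9.51 + 0.1174×21.09 + 0.3010×33.14 = 20.7059 per 10 000.
Kingsport: 0.0880×15.30 + 0.1406×15.54 + 0.1662×9.97 + 0.1867×5.44 + 0.1174×12.32 + 0.3010×24.38 = 14.9901 per 10 000.
Difference = 20.7059 − 14.9901 = 5.7158.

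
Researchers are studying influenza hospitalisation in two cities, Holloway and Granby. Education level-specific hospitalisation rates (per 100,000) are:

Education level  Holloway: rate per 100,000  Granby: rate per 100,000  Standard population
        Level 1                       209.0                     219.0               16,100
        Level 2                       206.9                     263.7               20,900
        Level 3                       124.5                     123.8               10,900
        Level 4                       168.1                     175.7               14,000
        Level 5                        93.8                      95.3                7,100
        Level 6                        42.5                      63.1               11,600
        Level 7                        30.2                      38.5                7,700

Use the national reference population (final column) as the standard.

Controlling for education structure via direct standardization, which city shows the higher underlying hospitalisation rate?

Standard total = 88,300; weights = 0.1823, 0.2367, 0.1234, 0.1586, 0.0804, 0.1314, 0.0872.
Holloway: 0.1823×209.0 + 0.2367×206.9 + 0.1234×124.5 + 0.1586×168.1 + 0.0804×93.8 + 0.1314×42.5 + 0.0872×30.2 = 144.8593 per 100,000.
Granby: 0.1823×219.0 + 0.2367×263.7 + 0.1234×123.8 + 0.1586×175.7 + 0.0804×95.3 + 0.1314×63.1 + 0.0872×38.5 = 164.7960 per 100,000.

Granby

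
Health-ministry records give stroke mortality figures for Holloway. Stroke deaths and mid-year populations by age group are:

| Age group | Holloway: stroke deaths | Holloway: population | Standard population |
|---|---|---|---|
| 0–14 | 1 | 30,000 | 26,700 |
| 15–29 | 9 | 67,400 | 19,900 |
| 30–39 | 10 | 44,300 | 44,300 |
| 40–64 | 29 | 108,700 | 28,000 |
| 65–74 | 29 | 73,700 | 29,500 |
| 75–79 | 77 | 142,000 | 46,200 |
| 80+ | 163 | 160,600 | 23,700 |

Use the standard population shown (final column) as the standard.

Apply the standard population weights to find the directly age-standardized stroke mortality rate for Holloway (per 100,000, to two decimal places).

37.44

Age-specific rates per 100,000 for Holloway: 3.33, 13.35, 22.57, 26.68, 39.35, 54.23, 101.49.
Standard total = 218,300; weights = 0.1223, 0.0912, 0.2029, 0.1283, 0.1351, 0.2116, 0.1086.
Standardized rate: 0.1223×3.33 + 0.0912×13.35 + 0.2029×22.57 + 0.1283×26.68 + 0.1351×39.35 + 0.2116×54.23 + 0.1086×101.49 = 37.4400 per 100,000.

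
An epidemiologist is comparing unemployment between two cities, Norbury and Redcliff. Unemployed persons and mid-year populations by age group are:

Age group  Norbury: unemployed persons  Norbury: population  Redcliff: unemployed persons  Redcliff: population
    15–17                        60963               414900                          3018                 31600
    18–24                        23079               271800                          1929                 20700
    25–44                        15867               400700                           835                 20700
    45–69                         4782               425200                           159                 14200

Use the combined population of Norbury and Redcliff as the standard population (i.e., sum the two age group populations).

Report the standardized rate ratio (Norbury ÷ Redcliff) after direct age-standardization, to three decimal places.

Age-specific rates per 1000 for Norbury: 146.934, 84.912, 39.598, 11.246.
For Redcliff: 95.506, 93.188, 40.338, 11.197.
Combined standard total = 1599800; weights = 0.2791, 0.1828, 0.2634, 0.2747.
Norbury: 0.2791×146.934 + 0.1828×84.912 + 0.2634×39.598 + 0.2747×11.246 = 70.0532 per 1000.
Redcliff: 0.2791×95.506 + 0.1828×93.188 + 0.2634×40.338 + 0.2747×11.197 = 57.3945 per 1000.
Ratio = 70.0532 ÷ 57.3945 = 1.22056.

1.221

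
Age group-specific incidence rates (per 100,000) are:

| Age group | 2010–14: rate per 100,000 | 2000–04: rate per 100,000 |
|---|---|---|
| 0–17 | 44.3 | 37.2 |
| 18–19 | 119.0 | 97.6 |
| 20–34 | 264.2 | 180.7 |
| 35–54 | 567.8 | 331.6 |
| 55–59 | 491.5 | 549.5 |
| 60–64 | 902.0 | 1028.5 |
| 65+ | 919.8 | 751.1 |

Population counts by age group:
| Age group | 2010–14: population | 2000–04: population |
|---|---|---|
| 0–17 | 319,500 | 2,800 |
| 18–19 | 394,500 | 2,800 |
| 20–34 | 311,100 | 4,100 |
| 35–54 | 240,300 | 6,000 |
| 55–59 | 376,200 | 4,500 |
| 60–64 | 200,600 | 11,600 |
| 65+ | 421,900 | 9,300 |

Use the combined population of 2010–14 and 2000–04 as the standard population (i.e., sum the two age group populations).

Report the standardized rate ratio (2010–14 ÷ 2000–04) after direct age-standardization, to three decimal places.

1.127

Combined standard total = 2,305,200; weights = 0.1398, 0.1723, 0.1367, 0.1068, 0.1651, 0.0921, 0.1871.
2010–14: 0.1398×44.3 + 0.1723×119.0 + 0.1367×264.2 + 0.1068×567.8 + 0.1651×491.5 + 0.0921×902.0 + 0.1871×919.8 = 459.7509 per 100,000.
2000–04: 0.1398×37.2 + 0.1723×97.6 + 0.1367×180.7 + 0.1068×331.6 + 0.1651×549.5 + 0.0921×1028.5 + 0.1871×751.1 = 408.0828 per 100,000.
Ratio = 459.7509 ÷ 408.0828 = 1.12661.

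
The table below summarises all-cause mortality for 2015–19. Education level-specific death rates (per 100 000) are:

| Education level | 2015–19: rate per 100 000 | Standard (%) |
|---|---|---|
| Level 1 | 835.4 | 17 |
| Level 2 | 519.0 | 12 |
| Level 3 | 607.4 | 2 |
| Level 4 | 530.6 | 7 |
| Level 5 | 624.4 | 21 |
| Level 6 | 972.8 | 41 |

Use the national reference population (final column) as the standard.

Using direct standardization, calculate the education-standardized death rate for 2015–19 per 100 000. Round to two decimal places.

783.56

Standard weights: 0.17, 0.12, 0.02, 0.07, 0.21, 0.41.
Standardized rate: 0.1700×835.4 + 0.1200×519.0 + 0.0200×607.4 + 0.0700×530.6 + 0.2100×624.4 + 0.4100×972.8 = 783.5600 per 100 000.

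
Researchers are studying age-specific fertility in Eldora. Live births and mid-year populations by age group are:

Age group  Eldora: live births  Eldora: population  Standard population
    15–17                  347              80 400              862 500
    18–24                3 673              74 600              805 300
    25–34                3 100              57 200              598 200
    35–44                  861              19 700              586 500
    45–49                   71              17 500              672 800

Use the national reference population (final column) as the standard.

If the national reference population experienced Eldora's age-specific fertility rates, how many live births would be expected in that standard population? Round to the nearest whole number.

104155

Age-specific rates per 1 000 for Eldora: 4.316, 49.236, 54.196, 43.706, 4.057.
Expected live births = Σ (standard pop × age-specific rate ÷ 1 000)
= 862 500×4.316/1 000 + 805 300×49.236/1 000 + 598 200×54.196/1 000 + 586 500×43.706/1 000 + 672 800×4.057/1 000
= 3722.48 + 39649.69 + 32419.93 + 25633.32 + 2729.65 = 104155.07.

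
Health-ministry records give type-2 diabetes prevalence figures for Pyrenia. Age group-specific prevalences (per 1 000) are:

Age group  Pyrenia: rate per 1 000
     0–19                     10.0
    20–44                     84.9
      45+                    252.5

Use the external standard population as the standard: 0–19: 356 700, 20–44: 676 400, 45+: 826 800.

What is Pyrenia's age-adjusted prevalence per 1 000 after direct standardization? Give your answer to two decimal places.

145.04

Standard total = 1 859 900; weights = 0.1918, 0.3637, 0.4445.
Standardized rate: 0.1918×10.0 + 0.3637×84.9 + 0.4445×252.5 = 145.0402 per 1 000.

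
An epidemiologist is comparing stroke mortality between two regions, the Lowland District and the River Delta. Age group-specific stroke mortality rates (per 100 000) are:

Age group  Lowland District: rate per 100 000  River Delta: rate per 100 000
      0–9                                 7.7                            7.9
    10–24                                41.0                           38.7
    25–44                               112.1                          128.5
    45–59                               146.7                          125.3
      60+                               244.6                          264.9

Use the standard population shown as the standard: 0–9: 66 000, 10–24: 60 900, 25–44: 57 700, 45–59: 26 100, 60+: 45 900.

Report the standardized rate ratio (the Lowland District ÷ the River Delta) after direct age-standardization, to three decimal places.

0.954

Standard total = 256 600; weights = 0.2572, 0.2373, 0.2249, 0.1017, 0.1789.
The Lowland District: 0.2572×7.7 + 0.2373×41.0 + 0.2249×112.1 + 0.1017×146.7 + 0.1789×244.6 = 95.5935 per 100 000.
The River Delta: 0.2572×7.9 + 0.2373×38.7 + 0.2249×128.5 + 0.1017×125.3 + 0.1789×264.9 = 100.2413 per 100 000.
Ratio = 95.5935 ÷ 100.2413 = 0.95363.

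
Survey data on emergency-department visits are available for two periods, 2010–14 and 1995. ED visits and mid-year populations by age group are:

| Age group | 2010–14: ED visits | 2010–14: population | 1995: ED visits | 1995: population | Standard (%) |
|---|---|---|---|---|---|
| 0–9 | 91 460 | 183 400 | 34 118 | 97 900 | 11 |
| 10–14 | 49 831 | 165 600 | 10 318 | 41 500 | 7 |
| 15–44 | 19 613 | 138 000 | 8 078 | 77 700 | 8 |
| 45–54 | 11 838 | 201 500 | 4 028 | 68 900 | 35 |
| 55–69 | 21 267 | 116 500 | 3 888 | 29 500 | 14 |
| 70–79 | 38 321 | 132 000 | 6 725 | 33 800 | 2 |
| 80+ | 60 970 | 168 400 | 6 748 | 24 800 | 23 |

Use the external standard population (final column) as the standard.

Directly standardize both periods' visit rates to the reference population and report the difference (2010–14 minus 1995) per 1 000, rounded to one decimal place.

53.0

Age-specific rates per 1 000 for 2010–14: 498.691, 300.912, 142.123, 58.749, 182.549, 290.311, 362.055.
For 1995: 348.498, 248.627, 103.964, 58.462, 131.797, 198.964, 272.097.
Standard weights: 0.11, 0.07, 0.08, 0.35, 0.14, 0.02, 0.23.
2010–14: 0.1100×498.691 + 0.0700×300.912 + 0.0800×142.123 + 0.3500×58.749 + 0.1400×182.549 + 0.0200×290.311 + 0.2300×362.055 = 222.4877 per 1 000.
1995: 0.1100×348.498 + 0.0700×248.627 + 0.0800×103.964 + 0.3500×58.462 + 0.1400×131.797 + 0.0200×198.964 + 0.2300×272.097 = 169.5304 per 1 000.
Difference = 222.4877 − 169.5304 = 52.9573.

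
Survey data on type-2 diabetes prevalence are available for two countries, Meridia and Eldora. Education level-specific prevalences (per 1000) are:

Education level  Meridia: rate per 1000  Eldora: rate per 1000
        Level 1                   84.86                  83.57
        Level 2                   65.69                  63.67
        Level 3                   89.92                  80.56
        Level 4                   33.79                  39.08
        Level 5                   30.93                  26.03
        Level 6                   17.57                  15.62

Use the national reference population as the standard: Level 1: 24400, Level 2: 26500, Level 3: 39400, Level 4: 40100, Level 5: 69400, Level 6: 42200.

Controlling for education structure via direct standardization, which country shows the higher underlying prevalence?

Standard total = 242000; weights = 0.1008, 0.1095, 0.1628, 0.1657, 0.2868, 0.1744.
Meridia: 0.1008×84.86 + 0.1095×65.69 + 0.1628×89.92 + 0.1657×33.79 + 0.2868×30.93 + 0.1744×17.57 = 47.9223 per 1000.
Eldora: 0.1008×83.57 + 0.1095×63.67 + 0.1628×80.56 + 0.1657×39.08 + 0.2868×26.03 + 0.1744×15.62 = 45.1784 per 1000.

Meridia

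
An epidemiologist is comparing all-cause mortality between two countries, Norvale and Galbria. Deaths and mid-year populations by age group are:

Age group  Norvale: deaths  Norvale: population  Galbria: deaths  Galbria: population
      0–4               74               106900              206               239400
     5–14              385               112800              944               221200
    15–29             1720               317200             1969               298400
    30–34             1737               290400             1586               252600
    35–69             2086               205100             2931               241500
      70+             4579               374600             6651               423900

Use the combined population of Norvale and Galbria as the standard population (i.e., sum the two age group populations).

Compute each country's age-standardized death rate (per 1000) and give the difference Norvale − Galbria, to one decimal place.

-1.6

Age-specific rates per 1000 for Norvale: 0.692, 3.413, 5.422, 5.981, 10.171, 12.224.
For Galbria: 0.860, 4.268, 6.599, 6.279, 12.137, 15.690.
Combined standard total = 3084000; weights = 0.1123, 0.1083, 0.1996, 0.1761, 0.1448, 0.2589.
Norvale: 0.1123×0.692 + 0.1083×3.413 + 0.1996×5.422 + 0.1761×5.981 + 0.1448×10.171 + 0.2589×12.224 = 7.2207 per 1000.
Galbria: 0.1123×0.860 + 0.1083×4.268 + 0.1996×6.599 + 0.1761×6.279 + 0.1448×12.137 + 0.2589×15.690 = 8.8014 per 1000.
Difference = 7.2207 − 8.8014 = -1.5807.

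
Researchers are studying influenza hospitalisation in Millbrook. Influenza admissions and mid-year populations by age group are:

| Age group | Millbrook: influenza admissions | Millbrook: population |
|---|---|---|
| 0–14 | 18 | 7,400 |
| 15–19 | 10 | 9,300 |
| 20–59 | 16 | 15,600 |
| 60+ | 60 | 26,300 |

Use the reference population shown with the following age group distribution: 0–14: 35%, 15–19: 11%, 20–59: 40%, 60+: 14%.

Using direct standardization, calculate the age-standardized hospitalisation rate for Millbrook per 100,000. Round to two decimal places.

Age-specific rates per 100,000 for Millbrook: 243.24, 107.53, 102.56, 228.14.
Standard weights: 0.35, 0.11, 0.40, 0.14.
Standardized rate: 0.3500×243.24 + 0.1100×107.53 + 0.4000×102.56 + 0.1400×228.14 = 169.9279 per 100,000.

169.93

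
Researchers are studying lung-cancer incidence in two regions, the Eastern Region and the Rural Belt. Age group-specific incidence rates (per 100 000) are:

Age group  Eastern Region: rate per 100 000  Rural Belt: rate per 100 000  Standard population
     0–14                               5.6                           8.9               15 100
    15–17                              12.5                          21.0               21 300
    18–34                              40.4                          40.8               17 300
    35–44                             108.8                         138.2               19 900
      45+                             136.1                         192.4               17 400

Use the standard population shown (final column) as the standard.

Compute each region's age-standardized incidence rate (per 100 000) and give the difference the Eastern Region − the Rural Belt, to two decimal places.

-19.81

Standard total = 91 000; weights = 0.1659, 0.2341, 0.1901, 0.2187, 0.1912.
The Eastern Region: 0.1659×5.6 + 0.2341×12.5 + 0.1901×40.4 + 0.2187×108.8 + 0.1912×136.1 = 61.3515 per 100 000.
The Rural Belt: 0.1659×8.9 + 0.2341×21.0 + 0.1901×40.8 + 0.2187×138.2 + 0.1912×192.4 = 81.1590 per 100 000.
Difference = 61.3515 − 81.1590 = -19.8075.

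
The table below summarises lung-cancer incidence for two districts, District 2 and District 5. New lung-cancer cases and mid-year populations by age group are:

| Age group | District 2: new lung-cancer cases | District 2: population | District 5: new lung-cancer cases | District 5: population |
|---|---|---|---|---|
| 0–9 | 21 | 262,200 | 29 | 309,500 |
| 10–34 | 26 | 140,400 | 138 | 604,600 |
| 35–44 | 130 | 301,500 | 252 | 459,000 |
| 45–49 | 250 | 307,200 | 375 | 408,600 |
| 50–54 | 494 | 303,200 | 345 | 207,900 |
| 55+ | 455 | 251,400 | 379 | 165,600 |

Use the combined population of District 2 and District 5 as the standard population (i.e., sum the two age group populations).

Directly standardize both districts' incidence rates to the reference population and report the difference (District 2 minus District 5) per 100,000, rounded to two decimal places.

-11.26

Age-specific rates per 100,000 for District 2: 8.01, 18.52, 43.12, 81.38, 162.93, 180.99.
For District 5: 9.37, 22.83, 54.90, 91.78, 165.95, 228.86.
Combined standard total = 3,721,100; weights = 0.1536, 0.2002, 0.2044, 0.1924, 0.1374, 0.1121.
District 2: 0.1536×8.01 + 0.2002×18.52 + 0.2044×43.12 + 0.1924×81.38 + 0.1374×162.93 + 0.1121×180.99 = 72.0654 per 100,000.
District 5: 0.1536×9.37 + 0.2002×22.83 + 0.2044×54.90 + 0.1924×91.78 + 0.1374×165.95 + 0.1121×228.86 = 83.3247 per 100,000.
Difference = 72.0654 − 83.3247 = -11.2593.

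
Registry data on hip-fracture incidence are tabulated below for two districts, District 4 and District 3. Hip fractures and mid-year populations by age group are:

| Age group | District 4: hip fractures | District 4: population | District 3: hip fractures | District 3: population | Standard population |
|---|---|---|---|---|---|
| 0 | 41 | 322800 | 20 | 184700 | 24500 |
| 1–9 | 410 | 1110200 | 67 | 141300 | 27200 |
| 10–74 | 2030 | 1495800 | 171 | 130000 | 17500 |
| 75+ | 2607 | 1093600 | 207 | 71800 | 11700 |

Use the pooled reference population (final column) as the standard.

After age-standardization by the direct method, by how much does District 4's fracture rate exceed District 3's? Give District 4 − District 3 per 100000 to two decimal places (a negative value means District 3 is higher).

-9.27

Age-specific rates per 100000 for District 4: 12.70, 36.93, 135.71, 238.39.
For District 3: 10.83, 47.42, 131.54, 288.30.
Standard total = 80900; weights = 0.3028, 0.3362, 0.2163, 0.1446.
District 4: 0.3028×12.70 + 0.3362×36.93 + 0.2163×135.71 + 0.1446×238.39 = 80.0964 per 100000.
District 3: 0.3028×10.83 + 0.3362×47.42 + 0.2163×131.54 + 0.1446×288.30 = 89.3705 per 100000.
Difference = 80.0964 − 89.3705 = -9.2741.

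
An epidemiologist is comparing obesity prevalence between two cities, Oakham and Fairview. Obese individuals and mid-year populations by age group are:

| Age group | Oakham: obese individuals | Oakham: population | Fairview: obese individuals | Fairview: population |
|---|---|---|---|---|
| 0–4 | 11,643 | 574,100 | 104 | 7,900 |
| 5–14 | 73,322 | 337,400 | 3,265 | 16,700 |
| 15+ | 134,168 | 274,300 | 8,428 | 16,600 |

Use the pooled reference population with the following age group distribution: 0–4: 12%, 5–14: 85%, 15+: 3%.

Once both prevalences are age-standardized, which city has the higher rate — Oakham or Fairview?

Age-specific rates per 1,000 for Oakham: 20.280, 217.315, 489.129.
For Fairview: 13.165, 195.509, 507.711.
Standard weights: 0.12, 0.85, 0.03.
Oakham: 0.1200×20.280 + 0.8500×217.315 + 0.0300×489.129 = 201.8251 per 1,000.
Fairview: 0.1200×13.165 + 0.8500×195.509 + 0.0300×507.711 = 182.9937 per 1,000.
The crude rates (184.80 vs 286.33) would put Fairview higher, but that reflects its age composition; once standardized to a common age structure, Oakham has the higher underlying rate.

Oakham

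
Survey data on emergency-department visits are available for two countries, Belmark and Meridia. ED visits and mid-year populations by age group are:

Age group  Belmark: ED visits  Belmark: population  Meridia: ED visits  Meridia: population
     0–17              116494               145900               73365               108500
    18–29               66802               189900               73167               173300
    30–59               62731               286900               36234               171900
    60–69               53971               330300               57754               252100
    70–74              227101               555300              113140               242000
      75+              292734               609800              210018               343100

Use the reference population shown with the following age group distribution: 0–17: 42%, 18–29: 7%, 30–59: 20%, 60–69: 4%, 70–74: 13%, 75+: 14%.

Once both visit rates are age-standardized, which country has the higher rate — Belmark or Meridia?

Age-specific rates per 1000 for Belmark: 798.451, 351.775, 218.651, 163.400, 408.970, 480.049.
For Meridia: 676.175, 422.198, 210.785, 229.092, 467.521, 612.119.
Standard weights: 0.42, 0.07, 0.20, 0.04, 0.13, 0.14.
Belmark: 0.4200×798.451 + 0.0700×351.775 + 0.2000×218.651 + 0.0400×163.400 + 0.1300×408.970 + 0.1400×480.049 = 530.6128 per 1000.
Meridia: 0.4200×676.175 + 0.0700×422.198 + 0.2000×210.785 + 0.0400×229.092 + 0.1300×467.521 + 0.1400×612.119 = 511.3425 per 1000.
The crude rates (387.06 vs 436.66) would put Meridia higher, but that reflects its age composition; once standardized to a common age structure, Belmark has the higher underlying rate.

Belmark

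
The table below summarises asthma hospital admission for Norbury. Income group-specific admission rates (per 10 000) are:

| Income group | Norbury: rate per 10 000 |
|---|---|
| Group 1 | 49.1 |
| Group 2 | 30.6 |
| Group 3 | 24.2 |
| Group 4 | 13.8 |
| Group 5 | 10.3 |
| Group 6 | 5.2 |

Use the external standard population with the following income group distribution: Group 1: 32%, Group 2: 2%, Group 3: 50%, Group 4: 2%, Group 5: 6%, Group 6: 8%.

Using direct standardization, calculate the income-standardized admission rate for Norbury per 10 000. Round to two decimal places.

29.73

Standard weights: 0.32, 0.02, 0.50, 0.02, 0.06, 0.08.
Standardized rate: 0.3200×49.1 + 0.0200×30.6 + 0.5000×24.2 + 0.0200×13.8 + 0.0600×10.3 + 0.0800×5.2 = 29.7340 per 10 000.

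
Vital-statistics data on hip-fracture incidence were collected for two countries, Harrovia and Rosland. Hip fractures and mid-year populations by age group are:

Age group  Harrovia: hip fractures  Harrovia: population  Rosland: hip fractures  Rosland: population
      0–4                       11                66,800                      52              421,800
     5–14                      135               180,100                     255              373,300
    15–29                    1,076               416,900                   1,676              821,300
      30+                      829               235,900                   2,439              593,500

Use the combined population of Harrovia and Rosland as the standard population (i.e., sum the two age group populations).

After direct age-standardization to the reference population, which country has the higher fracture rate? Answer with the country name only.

Age-specific rates per 100,000 for Harrovia: 16.47, 74.96, 258.10, 351.42.
For Rosland: 12.33, 68.31, 204.07, 410.95.
Combined standard total = 3,109,600; weights = 0.1571, 0.1780, 0.3982, 0.2667.
Harrovia: 0.1571×16.47 + 0.1780×74.96 + 0.3982×258.10 + 0.2667×351.42 = 212.4291 per 100,000.
Rosland: 0.1571×12.33 + 0.1780×68.31 + 0.3982×204.07 + 0.2667×410.95 = 204.9605 per 100,000.

Harrovia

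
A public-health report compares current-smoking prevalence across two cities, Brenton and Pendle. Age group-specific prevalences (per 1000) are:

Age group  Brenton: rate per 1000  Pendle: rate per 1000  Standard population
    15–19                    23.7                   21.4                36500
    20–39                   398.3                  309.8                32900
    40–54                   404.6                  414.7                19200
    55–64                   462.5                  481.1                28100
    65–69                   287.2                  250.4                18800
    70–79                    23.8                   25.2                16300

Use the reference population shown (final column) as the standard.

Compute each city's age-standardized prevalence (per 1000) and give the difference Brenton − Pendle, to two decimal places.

Standard total = 151800; weights = 0.2404, 0.2167, 0.1265, 0.1851, 0.1238, 0.1074.
Brenton: 0.2404×23.7 + 0.2167×398.3 + 0.1265×404.6 + 0.1851×462.5 + 0.1238×287.2 + 0.1074×23.8 = 266.9367 per 1000.
Pendle: 0.2404×21.4 + 0.2167×309.8 + 0.1265×414.7 + 0.1851×481.1 + 0.1238×250.4 + 0.1074×25.2 = 247.5161 per 1000.
Difference = 266.9367 − 247.5161 = 19.4206.

19.42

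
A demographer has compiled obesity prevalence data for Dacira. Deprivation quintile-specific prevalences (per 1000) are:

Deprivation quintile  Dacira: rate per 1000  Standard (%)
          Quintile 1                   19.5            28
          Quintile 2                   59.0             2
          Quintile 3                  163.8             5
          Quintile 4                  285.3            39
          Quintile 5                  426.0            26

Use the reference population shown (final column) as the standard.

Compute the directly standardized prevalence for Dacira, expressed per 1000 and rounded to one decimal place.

236.9

Standard weights: 0.28, 0.02, 0.05, 0.39, 0.26.
Standardized rate: 0.2800×19.5 + 0.0200×59.0 + 0.0500×163.8 + 0.3900×285.3 + 0.2600×426.0 = 236.8570 per 1000.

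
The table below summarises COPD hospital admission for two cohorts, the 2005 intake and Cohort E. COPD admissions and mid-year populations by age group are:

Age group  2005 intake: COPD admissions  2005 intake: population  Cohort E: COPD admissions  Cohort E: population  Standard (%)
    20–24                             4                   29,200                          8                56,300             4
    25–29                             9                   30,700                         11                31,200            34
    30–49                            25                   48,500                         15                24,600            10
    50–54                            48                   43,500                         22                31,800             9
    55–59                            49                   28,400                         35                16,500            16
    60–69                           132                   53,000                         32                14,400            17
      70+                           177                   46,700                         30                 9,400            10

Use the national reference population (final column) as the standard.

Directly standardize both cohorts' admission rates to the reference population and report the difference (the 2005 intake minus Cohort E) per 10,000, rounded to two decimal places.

Age-specific rates per 10,000 for the 2005 intake: 1.37, 2.93, 5.15, 11.03, 17.25, 24.91, 37.90.
For Cohort E: 1.42, 3.53, 6.10, 6.92, 21.21, 22.22, 31.91.
Standard weights: 0.04, 0.34, 0.10, 0.09, 0.16, 0.17, 0.10.
The 2005 intake: 0.0400×1.37 + 0.3400×2.93 + 0.1000×5.15 + 0.0900×11.03 + 0.1600×17.25 + 0.1700×24.91 + 0.1000×37.90 = 13.3448 per 10,000.
Cohort E: 0.0400×1.42 + 0.3400×3.53 + 0.1000×6.10 + 0.0900×6.92 + 0.1600×21.21 + 0.1700×22.22 + 0.1000×31.91 = 12.8512 per 10,000.
Difference = 13.3448 − 12.8512 = 0.4936.

0.49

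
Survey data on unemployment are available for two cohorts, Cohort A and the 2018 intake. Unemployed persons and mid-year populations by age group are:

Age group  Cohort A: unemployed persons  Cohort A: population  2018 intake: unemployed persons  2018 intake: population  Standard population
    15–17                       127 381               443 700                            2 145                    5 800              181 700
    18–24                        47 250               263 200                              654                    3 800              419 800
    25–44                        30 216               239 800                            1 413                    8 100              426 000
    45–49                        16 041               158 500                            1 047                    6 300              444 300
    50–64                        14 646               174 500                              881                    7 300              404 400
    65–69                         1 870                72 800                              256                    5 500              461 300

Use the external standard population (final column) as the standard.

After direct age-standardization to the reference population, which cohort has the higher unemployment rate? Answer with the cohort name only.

2018 intake

Age-specific rates per 1 000 for Cohort A: 287.088, 179.521, 126.005, 101.205, 83.931, 25.687.
For the 2018 intake: 369.828, 172.105, 174.444, 166.190, 120.685, 46.545.
Standard total = 2 337 500; weights = 0.0777, 0.1796, 0.1822, 0.1901, 0.1730, 0.1973.
Cohort A: 0.0777×287.088 + 0.1796×179.521 + 0.1822×126.005 + 0.1901×101.205 + 0.1730×83.931 + 0.1973×25.687 = 116.3472 per 1 000.
The 2018 intake: 0.0777×369.828 + 0.1796×172.105 + 0.1822×174.444 + 0.1901×166.190 + 0.1730×120.685 + 0.1973×46.545 = 153.1019 per 1 000.
The crude rates (175.53 vs 173.80) would put Cohort A higher, but that reflects its age composition; once standardized to a common age structure, the 2018 intake has the higher underlying rate.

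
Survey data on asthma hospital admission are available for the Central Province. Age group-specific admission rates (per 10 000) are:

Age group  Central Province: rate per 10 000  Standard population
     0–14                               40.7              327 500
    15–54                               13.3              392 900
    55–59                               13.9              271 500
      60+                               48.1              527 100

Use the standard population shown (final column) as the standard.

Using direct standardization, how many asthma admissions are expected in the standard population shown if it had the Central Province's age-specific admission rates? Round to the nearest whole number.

Expected asthma admissions = Σ (standard pop × age-specific rate ÷ 10 000)
= 327 500×40.7/10 000 + 392 900×13.3/10 000 + 271 500×13.9/10 000 + 527 100×48.1/10 000
= 1332.92 + 522.56 + 377.38 + 2535.35 = 4768.22.

4768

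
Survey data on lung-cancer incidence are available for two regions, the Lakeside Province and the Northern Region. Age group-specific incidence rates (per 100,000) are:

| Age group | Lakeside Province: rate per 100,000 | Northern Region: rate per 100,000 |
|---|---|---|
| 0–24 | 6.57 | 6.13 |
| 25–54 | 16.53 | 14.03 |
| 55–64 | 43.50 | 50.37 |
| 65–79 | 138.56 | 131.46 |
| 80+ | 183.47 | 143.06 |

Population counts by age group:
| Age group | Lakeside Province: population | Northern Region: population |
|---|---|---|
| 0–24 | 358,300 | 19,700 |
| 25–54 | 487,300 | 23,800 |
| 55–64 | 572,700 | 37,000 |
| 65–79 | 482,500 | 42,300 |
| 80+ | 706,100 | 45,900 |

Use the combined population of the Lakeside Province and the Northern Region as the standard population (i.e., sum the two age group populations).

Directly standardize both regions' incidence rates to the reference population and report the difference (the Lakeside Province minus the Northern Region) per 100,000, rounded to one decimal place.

Combined standard total = 2,775,600; weights = 0.1362, 0.1841, 0.2197, 0.1891, 0.2709.
The Lakeside Province: 0.1362×6.57 + 0.1841×16.53 + 0.2197×43.50 + 0.1891×138.56 + 0.2709×183.47 = 89.4004 per 100,000.
The Northern Region: 0.1362×6.13 + 0.1841×14.03 + 0.2197×50.37 + 0.1891×131.46 + 0.2709×143.06 = 78.0984 per 100,000.
Difference = 89.4004 − 78.0984 = 11.3020.

11.3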